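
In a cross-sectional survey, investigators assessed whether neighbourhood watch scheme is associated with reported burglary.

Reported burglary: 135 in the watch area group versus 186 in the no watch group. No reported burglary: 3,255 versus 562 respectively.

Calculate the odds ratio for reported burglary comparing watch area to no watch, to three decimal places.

0.125

From the description: a = 135, b = 3255, c = 186, d = 562.
OR = (a·d)/(b·c) = (135 × 562) / (3255 × 186) = 75870 / 605430 = 0.12532
Exposure is associated with lower odds of reported burglary (OR = 0.13 < 1).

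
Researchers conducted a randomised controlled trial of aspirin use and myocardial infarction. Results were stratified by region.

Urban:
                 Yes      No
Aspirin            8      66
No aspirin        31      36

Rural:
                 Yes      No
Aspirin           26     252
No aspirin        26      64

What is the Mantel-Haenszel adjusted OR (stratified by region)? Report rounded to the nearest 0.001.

OR_MH = Σ(aᵢdᵢ/nᵢ) / Σ(bᵢcᵢ/nᵢ), where nᵢ is the stratum total.
Stratum 1 (Urban): n = 141; a·d/n = 8·36/141 = 2.0426; b·c/n = 66·31/141 = 14.5106
Stratum 2 (Rural): n = 368; a·d/n = 26·64/368 = 4.5217; b·c/n = 252·26/368 = 17.8043
OR_MH = (2.0426 + 4.5217) / (14.5106 + 17.8043) = 6.5643 / 32.3150 = 0.20313

0.203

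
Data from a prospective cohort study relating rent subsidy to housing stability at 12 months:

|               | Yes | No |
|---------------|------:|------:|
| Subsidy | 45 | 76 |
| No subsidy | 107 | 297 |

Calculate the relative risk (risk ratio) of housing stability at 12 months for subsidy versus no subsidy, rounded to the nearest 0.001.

1.404

Cells: a = 45, b = 76, c = 107, d = 297.
Risk in exposed = 45/121 = 0.37190; risk in unexposed = 107/404 = 0.26485.
RR = 0.37190 / 0.26485 = 1.40419
The risk among the exposed is 1.40 times that among the unexposed.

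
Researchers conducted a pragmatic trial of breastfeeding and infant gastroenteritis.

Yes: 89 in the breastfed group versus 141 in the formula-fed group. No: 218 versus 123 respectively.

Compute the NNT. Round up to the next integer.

5

Risk in treated group = 89/307 = 0.28990; risk in control = 141/264 = 0.53409.
Absolute risk reduction = 0.53409 − 0.28990 = 0.24419
NNT = 1 / ARR = 1 / 0.24419 = 4.095 → round up → 5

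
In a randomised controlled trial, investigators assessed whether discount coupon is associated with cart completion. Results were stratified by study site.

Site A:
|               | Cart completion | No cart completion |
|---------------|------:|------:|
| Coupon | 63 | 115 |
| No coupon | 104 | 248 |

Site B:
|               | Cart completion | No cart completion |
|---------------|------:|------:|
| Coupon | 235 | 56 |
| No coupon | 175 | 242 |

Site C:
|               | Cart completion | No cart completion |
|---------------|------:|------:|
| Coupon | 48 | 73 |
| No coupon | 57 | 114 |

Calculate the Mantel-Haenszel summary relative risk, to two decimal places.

1.60

RR_MH = Σ(aᵢ·n₀ᵢ/nᵢ) / Σ(cᵢ·n₁ᵢ/nᵢ), with n₁ᵢ = aᵢ+bᵢ (exposed), n₀ᵢ = cᵢ+dᵢ (unexposed), nᵢ = n₁ᵢ+n₀ᵢ.
Stratum 1 (Site A): n₁ = 178, n₀ = 352, n = 530; a·n₀/n = 63·352/530 = 41.8415; c·n₁/n = 104·178/530 = 34.9283
Stratum 2 (Site B): n₁ = 291, n₀ = 417, n = 708; a·n₀/n = 235·417/708 = 138.4110; c·n₁/n = 175·291/708 = 71.9280
Stratum 3 (Site C): n₁ = 121, n₀ = 171, n = 292; a·n₀/n = 48·171/292 = 28.1096; c·n₁/n = 57·121/292 = 23.6199
RR_MH = (41.8415 + 138.4110 + 28.1096) / (34.9283 + 71.9280 + 23.6199) = 208.3621 / 130.4761 = 1.59694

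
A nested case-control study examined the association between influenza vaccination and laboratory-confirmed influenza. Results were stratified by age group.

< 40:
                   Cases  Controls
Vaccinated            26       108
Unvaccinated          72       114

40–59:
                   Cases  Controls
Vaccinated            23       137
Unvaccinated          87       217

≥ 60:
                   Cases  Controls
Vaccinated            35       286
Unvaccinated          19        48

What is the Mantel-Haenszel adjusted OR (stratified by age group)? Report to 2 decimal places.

OR_MH = Σ(aᵢdᵢ/nᵢ) / Σ(bᵢcᵢ/nᵢ), where nᵢ is the stratum total.
Stratum 1 (< 40): n = 320; a·d/n = 26·114/320 = 9.2625; b·c/n = 108·72/320 = 24.3000
Stratum 2 (40–59): n = 464; a·d/n = 23·217/464 = 10.7565; b·c/n = 137·87/464 = 25.6875
Stratum 3 (≥ 60): n = 388; a·d/n = 35·48/388 = 4.3299; b·c/n = 286·19/388 = 14.0052
OR_MH = (9.2625 + 10.7565 + 4.3299) / (24.3000 + 25.6875 + 14.0052) = 24.3489 / 63.9927 = 0.38049

0.38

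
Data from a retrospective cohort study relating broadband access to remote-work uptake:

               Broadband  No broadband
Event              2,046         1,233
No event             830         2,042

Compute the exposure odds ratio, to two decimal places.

4.08

Reading the table with exposure as columns: a = 2046 (Broadband, case), b = 830 (Broadband, non-case), c = 1233 (No broadband, case), d = 2042.
OR = (a·d)/(b·c) = (2046 × 2042) / (830 × 1233) = 4177932 / 1023390 = 4.08244
The odds of remote-work uptake are about 4.08 times as high in the broadband group.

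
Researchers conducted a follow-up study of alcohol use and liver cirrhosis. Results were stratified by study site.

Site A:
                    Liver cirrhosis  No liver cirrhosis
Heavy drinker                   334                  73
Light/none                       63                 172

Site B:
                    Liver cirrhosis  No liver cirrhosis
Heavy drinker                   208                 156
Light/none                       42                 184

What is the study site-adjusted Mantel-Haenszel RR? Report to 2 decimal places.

3.07

RR_MH = Σ(aᵢ·n₀ᵢ/nᵢ) / Σ(cᵢ·n₁ᵢ/nᵢ), with n₁ᵢ = aᵢ+bᵢ (exposed), n₀ᵢ = cᵢ+dᵢ (unexposed), nᵢ = n₁ᵢ+n₀ᵢ.
Stratum 1 (Site A): n₁ = 407, n₀ = 235, n = 642; a·n₀/n = 334·235/642 = 122.2586; c·n₁/n = 63·407/642 = 39.9393
Stratum 2 (Site B): n₁ = 364, n₀ = 226, n = 590; a·n₀/n = 208·226/590 = 79.6746; c·n₁/n = 42·364/590 = 25.9119
RR_MH = (122.2586 + 79.6746) / (39.9393 + 25.9119) = 201.9331 / 65.8511 = 3.06651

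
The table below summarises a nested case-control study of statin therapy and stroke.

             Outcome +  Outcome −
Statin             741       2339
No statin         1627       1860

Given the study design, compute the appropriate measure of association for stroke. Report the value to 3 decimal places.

Cells: a = 741, b = 2339, c = 1627, d = 1860.
This is a nested case-control study: participants were sampled on outcome status, so risks in the source population cannot be estimated directly — relative risk is not valid here. The odds ratio is the appropriate measure.
OR = (a·d)/(b·c) = (741 × 1860) / (2339 × 1627) = 1378260 / 3805553 = 0.36217

0.362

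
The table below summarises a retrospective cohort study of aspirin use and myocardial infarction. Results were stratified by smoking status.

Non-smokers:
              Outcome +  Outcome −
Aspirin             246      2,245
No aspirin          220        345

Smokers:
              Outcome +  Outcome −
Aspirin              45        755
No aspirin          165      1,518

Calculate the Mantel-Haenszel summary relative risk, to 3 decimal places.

RR_MH = Σ(aᵢ·n₀ᵢ/nᵢ) / Σ(cᵢ·n₁ᵢ/nᵢ), with n₁ᵢ = aᵢ+bᵢ (exposed), n₀ᵢ = cᵢ+dᵢ (unexposed), nᵢ = n₁ᵢ+n₀ᵢ.
Stratum 1 (Non-smokers): n₁ = 2491, n₀ = 565, n = 3056; a·n₀/n = 246·565/3056 = 45.4810; c·n₁/n = 220·2491/3056 = 179.3259
Stratum 2 (Smokers): n₁ = 800, n₀ = 1683, n = 2483; a·n₀/n = 45·1683/2483 = 30.5014; c·n₁/n = 165·800/2483 = 53.1615
RR_MH = (45.4810 + 30.5014) / (179.3259 + 53.1615) = 75.9824 / 232.4874 = 0.32682

0.327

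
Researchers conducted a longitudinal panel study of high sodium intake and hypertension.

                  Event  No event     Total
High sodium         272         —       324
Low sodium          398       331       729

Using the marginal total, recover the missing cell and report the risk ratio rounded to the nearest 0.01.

1.54

The missing cell is in the exposed row: 324 − 272 = 52.
So a = 272, b = 52, c = 398, d = 331.
RR = [a/(a+b)] / [c/(c+d)] = (272/324) / (398/729) = 0.83951/0.54595 = 1.53769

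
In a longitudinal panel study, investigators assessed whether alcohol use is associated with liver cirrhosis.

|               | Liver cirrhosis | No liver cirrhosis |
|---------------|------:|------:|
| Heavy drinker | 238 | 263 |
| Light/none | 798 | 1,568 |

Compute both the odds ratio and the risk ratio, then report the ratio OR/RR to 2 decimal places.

1.26

Cells: a = 238, b = 263, c = 798, d = 1568.
OR = (238·1568)/(263·798) = 373184/209874 = 1.77813
Risk in exposed = 238/501 = 0.47505; risk in unexposed = 798/2366 = 0.33728; RR = 1.40848
OR/RR = 1.77813 / 1.40848 = 1.26245
The outcome is not rare, so the OR lies further from 1 than the RR.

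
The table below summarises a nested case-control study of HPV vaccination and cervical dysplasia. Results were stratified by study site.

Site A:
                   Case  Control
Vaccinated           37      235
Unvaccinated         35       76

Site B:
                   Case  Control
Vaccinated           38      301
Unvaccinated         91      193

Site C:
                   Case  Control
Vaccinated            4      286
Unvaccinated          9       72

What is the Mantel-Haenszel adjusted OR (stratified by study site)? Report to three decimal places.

0.275

OR_MH = Σ(aᵢdᵢ/nᵢ) / Σ(bᵢcᵢ/nᵢ), where nᵢ is the stratum total.
Stratum 1 (Site A): n = 383; a·d/n = 37·76/383 = 7.3420; b·c/n = 235·35/383 = 21.4752
Stratum 2 (Site B): n = 623; a·d/n = 38·193/623 = 11.7721; b·c/n = 301·91/623 = 43.9663
Stratum 3 (Site C): n = 371; a·d/n = 4·72/371 = 0.7763; b·c/n = 286·9/371 = 6.9380
OR_MH = (7.3420 + 11.7721 + 0.7763) / (21.4752 + 43.9663 + 6.9380) = 19.8904 / 72.3795 = 0.27481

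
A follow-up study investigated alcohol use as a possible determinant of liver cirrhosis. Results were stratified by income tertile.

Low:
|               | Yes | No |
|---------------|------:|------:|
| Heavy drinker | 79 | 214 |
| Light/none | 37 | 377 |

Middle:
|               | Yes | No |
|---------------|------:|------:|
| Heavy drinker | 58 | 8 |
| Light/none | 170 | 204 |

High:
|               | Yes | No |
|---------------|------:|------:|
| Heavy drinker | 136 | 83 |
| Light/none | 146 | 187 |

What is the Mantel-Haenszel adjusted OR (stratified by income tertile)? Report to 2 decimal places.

3.18

OR_MH = Σ(aᵢdᵢ/nᵢ) / Σ(bᵢcᵢ/nᵢ), where nᵢ is the stratum total.
Stratum 1 (Low): n = 707; a·d/n = 79·377/707 = 42.1259; b·c/n = 214·37/707 = 11.1994
Stratum 2 (Middle): n = 440; a·d/n = 58·204/440 = 26.8909; b·c/n = 8·170/440 = 3.0909
Stratum 3 (High): n = 552; a·d/n = 136·187/552 = 46.0725; b·c/n = 83·146/552 = 21.9529
OR_MH = (42.1259 + 26.8909 + 46.0725) / (11.1994 + 3.0909 + 21.9529) = 115.0893 / 36.2432 = 3.17547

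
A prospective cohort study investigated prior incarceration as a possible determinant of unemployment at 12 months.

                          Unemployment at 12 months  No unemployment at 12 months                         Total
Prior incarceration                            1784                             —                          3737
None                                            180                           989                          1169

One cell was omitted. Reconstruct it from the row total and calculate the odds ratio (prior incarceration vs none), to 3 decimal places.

The missing cell is in the exposed row: 3737 − 1784 = 1953.
So a = 1784, b = 1953, c = 180, d = 989.
OR = (a·d)/(b·c) = (1784 × 989) / (1953 × 180) = 1764376 / 351540 = 5.01899

5.019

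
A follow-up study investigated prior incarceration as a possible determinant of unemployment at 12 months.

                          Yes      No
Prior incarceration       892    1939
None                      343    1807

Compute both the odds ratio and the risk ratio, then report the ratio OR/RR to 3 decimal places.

Cells: a = 892, b = 1939, c = 343, d = 1807.
OR = (892·1807)/(1939·343) = 1611844/665077 = 2.42354
Risk in exposed = 892/2831 = 0.31508; risk in unexposed = 343/2150 = 0.15953; RR = 1.97501
OR/RR = 2.42354 / 1.97501 = 1.22711
The outcome is not rare, so the OR lies further from 1 than the RR.

1.227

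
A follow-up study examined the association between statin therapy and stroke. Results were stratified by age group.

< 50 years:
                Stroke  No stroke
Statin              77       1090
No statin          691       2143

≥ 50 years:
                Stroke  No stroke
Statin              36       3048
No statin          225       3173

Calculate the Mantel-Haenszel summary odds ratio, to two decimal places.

OR_MH = Σ(aᵢdᵢ/nᵢ) / Σ(bᵢcᵢ/nᵢ), where nᵢ is the stratum total.
Stratum 1 (< 50 years): n = 4001; a·d/n = 77·2143/4001 = 41.2424; b·c/n = 1090·691/4001 = 188.2504
Stratum 2 (≥ 50 years): n = 6482; a·d/n = 36·3173/6482 = 17.6223; b·c/n = 3048·225/6482 = 105.8007
OR_MH = (41.2424 + 17.6223) / (188.2504 + 105.8007) = 58.8648 / 294.0511 = 0.20019

0.20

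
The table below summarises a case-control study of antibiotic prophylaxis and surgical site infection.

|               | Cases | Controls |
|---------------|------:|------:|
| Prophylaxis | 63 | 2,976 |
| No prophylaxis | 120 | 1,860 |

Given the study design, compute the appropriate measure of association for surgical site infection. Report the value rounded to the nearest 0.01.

Cells: a = 63, b = 2976, c = 120, d = 1860.
This is a case-control study: participants were sampled on outcome status, so risks in the source population cannot be estimated directly — relative risk is not valid here. The odds ratio is the appropriate measure.
OR = (a·d)/(b·c) = (63 × 1860) / (2976 × 120) = 117180 / 357120 = 0.32812

0.33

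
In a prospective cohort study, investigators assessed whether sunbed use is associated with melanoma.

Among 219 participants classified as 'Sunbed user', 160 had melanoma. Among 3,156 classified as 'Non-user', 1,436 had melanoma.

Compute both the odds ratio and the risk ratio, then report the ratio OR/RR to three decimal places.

From the description: a = 160, b = 59, c = 1436, d = 1720.
OR = (160·1720)/(59·1436) = 275200/84724 = 3.24819
Risk in exposed = 160/219 = 0.73059; risk in unexposed = 1436/3156 = 0.45501; RR = 1.60568
OR/RR = 3.24819 / 1.60568 = 2.02294
The outcome is not rare, so the OR lies further from 1 than the RR.

2.023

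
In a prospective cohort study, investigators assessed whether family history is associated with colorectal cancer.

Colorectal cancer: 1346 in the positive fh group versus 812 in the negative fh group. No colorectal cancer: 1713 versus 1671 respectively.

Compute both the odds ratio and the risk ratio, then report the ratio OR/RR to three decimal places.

From the description: a = 1346, b = 1713, c = 812, d = 1671.
OR = (1346·1671)/(1713·812) = 2249166/1390956 = 1.61699
Risk in exposed = 1346/3059 = 0.44001; risk in unexposed = 812/2483 = 0.32702; RR = 1.34551
OR/RR = 1.61699 / 1.34551 = 1.20177
The outcome is not rare, so the OR lies further from 1 than the RR.

1.202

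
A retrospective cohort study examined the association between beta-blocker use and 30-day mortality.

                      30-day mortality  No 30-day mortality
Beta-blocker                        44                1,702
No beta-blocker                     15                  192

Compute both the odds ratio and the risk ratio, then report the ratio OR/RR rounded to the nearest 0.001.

0.952

Cells: a = 44, b = 1702, c = 15, d = 192.
OR = (44·192)/(1702·15) = 8448/25530 = 0.33090
Risk in exposed = 44/1746 = 0.02520; risk in unexposed = 15/207 = 0.07246; RR = 0.34777
OR/RR = 0.33090 / 0.34777 = 0.95151
The outcome is rare in both groups, so OR ≈ RR (ratio near 1).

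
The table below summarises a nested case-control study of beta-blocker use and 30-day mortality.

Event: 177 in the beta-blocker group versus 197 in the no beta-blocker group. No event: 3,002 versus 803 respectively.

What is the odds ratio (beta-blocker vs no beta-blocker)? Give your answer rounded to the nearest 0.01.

0.24

From the description: a = 177, b = 3002, c = 197, d = 803.
OR = (a·d)/(b·c) = (177 × 803) / (3002 × 197) = 142131 / 591394 = 0.24033
Exposure is associated with lower odds of 30-day mortality (OR = 0.24 < 1).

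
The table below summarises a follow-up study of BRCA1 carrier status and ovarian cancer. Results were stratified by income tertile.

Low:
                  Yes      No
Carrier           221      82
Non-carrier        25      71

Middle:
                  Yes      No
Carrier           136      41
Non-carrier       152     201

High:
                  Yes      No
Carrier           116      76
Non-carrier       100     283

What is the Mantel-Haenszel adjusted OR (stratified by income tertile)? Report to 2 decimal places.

4.91

OR_MH = Σ(aᵢdᵢ/nᵢ) / Σ(bᵢcᵢ/nᵢ), where nᵢ is the stratum total.
Stratum 1 (Low): n = 399; a·d/n = 221·71/399 = 39.3258; b·c/n = 82·25/399 = 5.1378
Stratum 2 (Middle): n = 530; a·d/n = 136·201/530 = 51.5774; b·c/n = 41·152/530 = 11.7585
Stratum 3 (High): n = 575; a·d/n = 116·283/575 = 57.0922; b·c/n = 76·100/575 = 13.2174
OR_MH = (39.3258 + 51.5774 + 57.0922) / (5.1378 + 11.7585 + 13.2174) = 147.9953 / 30.1137 = 4.91455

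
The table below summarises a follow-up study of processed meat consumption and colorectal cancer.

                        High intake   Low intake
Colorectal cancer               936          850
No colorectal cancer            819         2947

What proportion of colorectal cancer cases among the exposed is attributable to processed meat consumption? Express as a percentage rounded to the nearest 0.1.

58.0

Reading the table with exposure as columns: a = 936 (High intake, case), b = 819 (High intake, non-case), c = 850 (Low intake, case), d = 2947.
Risk in exposed = 936/1755 = 0.53333; risk in unexposed = 850/3797 = 0.22386.
RR = 0.53333/0.22386 = 2.38243
AR% = (RR − 1)/RR × 100 = (2.38243 − 1)/2.38243 × 100 = 58.0261%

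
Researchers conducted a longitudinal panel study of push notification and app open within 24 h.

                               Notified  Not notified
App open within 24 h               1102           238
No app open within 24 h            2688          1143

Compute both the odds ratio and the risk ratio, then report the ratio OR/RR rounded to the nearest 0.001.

Reading the table with exposure as columns: a = 1102 (Notified, case), b = 2688 (Notified, non-case), c = 238 (Not notified, case), d = 1143.
OR = (1102·1143)/(2688·238) = 1259586/639744 = 1.96889
Risk in exposed = 1102/3790 = 0.29077; risk in unexposed = 238/1381 = 0.17234; RR = 1.68717
OR/RR = 1.96889 / 1.68717 = 1.16698
The outcome is not rare, so the OR lies further from 1 than the RR.

1.167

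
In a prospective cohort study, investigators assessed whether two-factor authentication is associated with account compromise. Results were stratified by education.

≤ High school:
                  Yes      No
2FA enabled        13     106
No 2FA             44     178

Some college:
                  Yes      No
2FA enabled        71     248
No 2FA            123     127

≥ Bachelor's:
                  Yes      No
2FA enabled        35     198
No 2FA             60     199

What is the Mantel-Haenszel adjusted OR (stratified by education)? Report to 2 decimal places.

0.40

OR_MH = Σ(aᵢdᵢ/nᵢ) / Σ(bᵢcᵢ/nᵢ), where nᵢ is the stratum total.
Stratum 1 (≤ High school): n = 341; a·d/n = 13·178/341 = 6.7859; b·c/n = 106·44/341 = 13.6774
Stratum 2 (Some college): n = 569; a·d/n = 71·127/569 = 15.8471; b·c/n = 248·123/569 = 53.6098
Stratum 3 (≥ Bachelor's): n = 492; a·d/n = 35·199/492 = 14.1565; b·c/n = 198·60/492 = 24.1463
OR_MH = (6.7859 + 15.8471 + 14.1565) / (13.6774 + 53.6098 + 24.1463) = 36.7895 / 91.4336 = 0.40236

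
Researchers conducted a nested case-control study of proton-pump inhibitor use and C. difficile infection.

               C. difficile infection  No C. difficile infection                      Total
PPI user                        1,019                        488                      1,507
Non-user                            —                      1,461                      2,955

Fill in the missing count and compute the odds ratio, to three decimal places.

The missing cell is in the unexposed row: 2955 − 1461 = 1494.
So a = 1019, b = 488, c = 1494, d = 1461.
OR = (a·d)/(b·c) = (1019 × 1461) / (488 × 1494) = 1488759 / 729072 = 2.04199

2.042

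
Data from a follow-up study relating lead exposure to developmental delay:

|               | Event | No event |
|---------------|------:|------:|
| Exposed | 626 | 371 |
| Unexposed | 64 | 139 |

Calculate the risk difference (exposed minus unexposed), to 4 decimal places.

Cells: a = 626, b = 371, c = 64, d = 139.
Risk in exposed = 626/997 = 0.627884; risk in unexposed = 64/203 = 0.315271.
Risk difference = 0.627884 − 0.315271 = 0.312613

0.3126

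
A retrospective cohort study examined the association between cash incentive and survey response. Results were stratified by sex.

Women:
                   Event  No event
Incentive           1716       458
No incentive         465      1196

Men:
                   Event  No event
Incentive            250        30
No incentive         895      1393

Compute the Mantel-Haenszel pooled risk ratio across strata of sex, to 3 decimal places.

RR_MH = Σ(aᵢ·n₀ᵢ/nᵢ) / Σ(cᵢ·n₁ᵢ/nᵢ), with n₁ᵢ = aᵢ+bᵢ (exposed), n₀ᵢ = cᵢ+dᵢ (unexposed), nᵢ = n₁ᵢ+n₀ᵢ.
Stratum 1 (Women): n₁ = 2174, n₀ = 1661, n = 3835; a·n₀/n = 1716·1661/3835 = 743.2271; c·n₁/n = 465·2174/3835 = 263.6010
Stratum 2 (Men): n₁ = 280, n₀ = 2288, n = 2568; a·n₀/n = 250·2288/2568 = 222.7414; c·n₁/n = 895·280/2568 = 97.5857
RR_MH = (743.2271 + 222.7414) / (263.6010 + 97.5857) = 965.9686 / 361.1867 = 2.67443

2.674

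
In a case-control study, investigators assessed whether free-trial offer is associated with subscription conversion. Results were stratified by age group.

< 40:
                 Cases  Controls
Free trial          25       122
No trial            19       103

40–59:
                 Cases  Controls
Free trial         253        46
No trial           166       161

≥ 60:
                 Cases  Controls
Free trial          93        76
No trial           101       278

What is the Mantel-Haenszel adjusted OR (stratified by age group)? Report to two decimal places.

3.50

OR_MH = Σ(aᵢdᵢ/nᵢ) / Σ(bᵢcᵢ/nᵢ), where nᵢ is the stratum total.
Stratum 1 (< 40): n = 269; a·d/n = 25·103/269 = 9.5725; b·c/n = 122·19/269 = 8.6171
Stratum 2 (40–59): n = 626; a·d/n = 253·161/626 = 65.0687; b·c/n = 46·166/626 = 12.1981
Stratum 3 (≥ 60): n = 548; a·d/n = 93·278/548 = 47.1788; b·c/n = 76·101/548 = 14.0073
OR_MH = (9.5725 + 65.0687 + 47.1788) / (8.6171 + 12.1981 + 14.0073) = 121.8200 / 34.8225 = 3.49831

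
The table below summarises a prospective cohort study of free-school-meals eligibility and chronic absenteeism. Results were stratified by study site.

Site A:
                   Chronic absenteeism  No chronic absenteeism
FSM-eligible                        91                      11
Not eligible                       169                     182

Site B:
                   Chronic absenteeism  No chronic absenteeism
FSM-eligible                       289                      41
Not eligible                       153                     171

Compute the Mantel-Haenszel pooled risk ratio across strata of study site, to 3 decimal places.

1.854

RR_MH = Σ(aᵢ·n₀ᵢ/nᵢ) / Σ(cᵢ·n₁ᵢ/nᵢ), with n₁ᵢ = aᵢ+bᵢ (exposed), n₀ᵢ = cᵢ+dᵢ (unexposed), nᵢ = n₁ᵢ+n₀ᵢ.
Stratum 1 (Site A): n₁ = 102, n₀ = 351, n = 453; a·n₀/n = 91·351/453 = 70.5099; c·n₁/n = 169·102/453 = 38.0530
Stratum 2 (Site B): n₁ = 330, n₀ = 324, n = 654; a·n₀/n = 289·324/654 = 143.1743; c·n₁/n = 153·330/654 = 77.2018
RR_MH = (70.5099 + 143.1743) / (38.0530 + 77.2018) = 213.6842 / 115.2548 = 1.85402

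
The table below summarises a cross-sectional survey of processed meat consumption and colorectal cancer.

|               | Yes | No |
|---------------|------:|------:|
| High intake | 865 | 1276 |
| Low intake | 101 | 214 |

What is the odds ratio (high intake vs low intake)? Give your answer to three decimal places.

1.436

Cells: a = 865, b = 1276, c = 101, d = 214.
OR = (a·d)/(b·c) = (865 × 214) / (1276 × 101) = 185110 / 128876 = 1.43634
The odds of colorectal cancer are about 1.44 times as high in the high intake group.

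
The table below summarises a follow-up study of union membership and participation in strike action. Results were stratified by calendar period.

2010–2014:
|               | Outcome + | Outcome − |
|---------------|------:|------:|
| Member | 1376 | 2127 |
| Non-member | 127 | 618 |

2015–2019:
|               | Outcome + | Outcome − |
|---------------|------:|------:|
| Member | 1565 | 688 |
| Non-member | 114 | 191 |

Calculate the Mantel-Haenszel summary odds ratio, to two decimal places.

3.36

OR_MH = Σ(aᵢdᵢ/nᵢ) / Σ(bᵢcᵢ/nᵢ), where nᵢ is the stratum total.
Stratum 1 (2010–2014): n = 4248; a·d/n = 1376·618/4248 = 200.1808; b·c/n = 2127·127/4248 = 63.5897
Stratum 2 (2015–2019): n = 2558; a·d/n = 1565·191/2558 = 116.8550; b·c/n = 688·114/2558 = 30.6615
OR_MH = (200.1808 + 116.8550) / (63.5897 + 30.6615) = 317.0358 / 94.2511 = 3.36373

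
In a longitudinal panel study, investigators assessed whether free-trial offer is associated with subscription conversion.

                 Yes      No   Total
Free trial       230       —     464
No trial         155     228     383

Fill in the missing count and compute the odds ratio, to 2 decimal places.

The missing cell is in the exposed row: 464 − 230 = 234.
So a = 230, b = 234, c = 155, d = 228.
OR = (a·d)/(b·c) = (230 × 228) / (234 × 155) = 52440 / 36270 = 1.44582

1.45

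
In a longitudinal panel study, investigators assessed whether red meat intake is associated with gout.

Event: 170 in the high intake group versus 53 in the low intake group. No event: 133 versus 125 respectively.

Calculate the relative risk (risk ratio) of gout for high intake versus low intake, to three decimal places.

1.884

From the description: a = 170, b = 133, c = 53, d = 125.
Risk in exposed = 170/303 = 0.56106; risk in unexposed = 53/178 = 0.29775.
RR = 0.56106 / 0.29775 = 1.88430
The risk among the exposed is 1.88 times that among the unexposed.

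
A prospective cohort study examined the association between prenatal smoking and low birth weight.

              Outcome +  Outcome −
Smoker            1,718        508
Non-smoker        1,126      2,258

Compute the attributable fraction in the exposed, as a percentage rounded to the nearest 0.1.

56.9

Cells: a = 1718, b = 508, c = 1126, d = 2258.
Risk in exposed = 1718/2226 = 0.77179; risk in unexposed = 1126/3384 = 0.33274.
RR = 0.77179/0.33274 = 2.31948
AR% = (RR − 1)/RR × 100 = (2.31948 − 1)/2.31948 × 100 = 56.8868%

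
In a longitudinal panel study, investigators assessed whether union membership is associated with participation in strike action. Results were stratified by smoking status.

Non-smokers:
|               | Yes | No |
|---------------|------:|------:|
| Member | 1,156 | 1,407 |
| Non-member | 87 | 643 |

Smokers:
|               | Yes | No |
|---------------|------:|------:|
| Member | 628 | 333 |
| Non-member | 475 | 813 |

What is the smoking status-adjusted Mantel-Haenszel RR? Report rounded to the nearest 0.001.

RR_MH = Σ(aᵢ·n₀ᵢ/nᵢ) / Σ(cᵢ·n₁ᵢ/nᵢ), with n₁ᵢ = aᵢ+bᵢ (exposed), n₀ᵢ = cᵢ+dᵢ (unexposed), nᵢ = n₁ᵢ+n₀ᵢ.
Stratum 1 (Non-smokers): n₁ = 2563, n₀ = 730, n = 3293; a·n₀/n = 1156·730/3293 = 256.2648; c·n₁/n = 87·2563/3293 = 67.7136
Stratum 2 (Smokers): n₁ = 961, n₀ = 1288, n = 2249; a·n₀/n = 628·1288/2249 = 359.6550; c·n₁/n = 475·961/2249 = 202.9680
RR_MH = (256.2648 + 359.6550) / (67.7136 + 202.9680) = 615.9198 / 270.6816 = 2.27544

2.275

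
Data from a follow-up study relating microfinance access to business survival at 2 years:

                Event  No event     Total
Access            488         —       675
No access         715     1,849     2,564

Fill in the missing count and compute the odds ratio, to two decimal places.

The missing cell is in the exposed row: 675 − 488 = 187.
So a = 488, b = 187, c = 715, d = 1849.
OR = (a·d)/(b·c) = (488 × 1849) / (187 × 715) = 902312 / 133705 = 6.74853

6.75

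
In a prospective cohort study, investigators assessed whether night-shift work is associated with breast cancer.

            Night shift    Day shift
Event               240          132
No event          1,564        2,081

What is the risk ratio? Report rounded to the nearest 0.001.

2.230

Reading the table with exposure as columns: a = 240 (Night shift, case), b = 1564 (Night shift, non-case), c = 132 (Day shift, case), d = 2081.
Risk in exposed = 240/1804 = 0.13304; risk in unexposed = 132/2213 = 0.05965.
RR = 0.13304 / 0.05965 = 2.23040
The risk among the exposed is 2.23 times that among the unexposed.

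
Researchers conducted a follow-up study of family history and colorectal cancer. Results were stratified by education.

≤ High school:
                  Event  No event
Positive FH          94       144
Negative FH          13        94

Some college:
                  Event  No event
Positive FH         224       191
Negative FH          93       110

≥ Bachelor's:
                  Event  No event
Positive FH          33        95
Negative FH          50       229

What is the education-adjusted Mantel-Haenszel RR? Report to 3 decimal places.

RR_MH = Σ(aᵢ·n₀ᵢ/nᵢ) / Σ(cᵢ·n₁ᵢ/nᵢ), with n₁ᵢ = aᵢ+bᵢ (exposed), n₀ᵢ = cᵢ+dᵢ (unexposed), nᵢ = n₁ᵢ+n₀ᵢ.
Stratum 1 (≤ High school): n₁ = 238, n₀ = 107, n = 345; a·n₀/n = 94·107/345 = 29.1536; c·n₁/n = 13·238/345 = 8.9681
Stratum 2 (Some college): n₁ = 415, n₀ = 203, n = 618; a·n₀/n = 224·203/618 = 73.5793; c·n₁/n = 93·415/618 = 62.4515
Stratum 3 (≥ Bachelor's): n₁ = 128, n₀ = 279, n = 407; a·n₀/n = 33·279/407 = 22.6216; c·n₁/n = 50·128/407 = 15.7248
RR_MH = (29.1536 + 73.5793 + 22.6216) / (8.9681 + 62.4515 + 15.7248) = 125.3545 / 87.1444 = 1.43847

1.438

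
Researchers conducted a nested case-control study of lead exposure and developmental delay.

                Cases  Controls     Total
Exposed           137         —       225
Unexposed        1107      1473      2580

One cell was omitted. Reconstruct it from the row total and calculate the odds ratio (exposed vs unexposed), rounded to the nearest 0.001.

2.072

The missing cell is in the exposed row: 225 − 137 = 88.
So a = 137, b = 88, c = 1107, d = 1473.
OR = (a·d)/(b·c) = (137 × 1473) / (88 × 1107) = 201801 / 97416 = 2.07154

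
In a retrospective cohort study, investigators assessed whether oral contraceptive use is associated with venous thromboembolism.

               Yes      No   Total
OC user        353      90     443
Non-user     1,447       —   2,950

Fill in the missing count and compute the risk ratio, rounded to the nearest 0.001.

The missing cell is in the unexposed row: 2950 − 1447 = 1503.
So a = 353, b = 90, c = 1447, d = 1503.
RR = [a/(a+b)] / [c/(c+d)] = (353/443) / (1447/2950) = 0.79684/0.49051 = 1.62452

1.625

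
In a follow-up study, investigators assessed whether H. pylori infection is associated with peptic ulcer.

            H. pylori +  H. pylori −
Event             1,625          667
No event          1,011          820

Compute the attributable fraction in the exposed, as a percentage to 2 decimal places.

27.24

Reading the table with exposure as columns: a = 1625 (H. pylori +, case), b = 1011 (H. pylori +, non-case), c = 667 (H. pylori −, case), d = 820.
Risk in exposed = 1625/2636 = 0.61646; risk in unexposed = 667/1487 = 0.44855.
RR = 0.61646/0.44855 = 1.37434
AR% = (RR − 1)/RR × 100 = (1.37434 − 1)/1.37434 × 100 = 27.2376%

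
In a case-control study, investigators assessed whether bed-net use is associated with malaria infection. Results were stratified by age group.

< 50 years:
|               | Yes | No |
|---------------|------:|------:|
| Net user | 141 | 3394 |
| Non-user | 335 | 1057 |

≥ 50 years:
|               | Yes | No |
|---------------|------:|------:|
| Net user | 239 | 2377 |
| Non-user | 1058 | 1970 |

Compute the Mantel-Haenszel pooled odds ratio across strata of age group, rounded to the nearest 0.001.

OR_MH = Σ(aᵢdᵢ/nᵢ) / Σ(bᵢcᵢ/nᵢ), where nᵢ is the stratum total.
Stratum 1 (< 50 years): n = 4927; a·d/n = 141·1057/4927 = 30.2490; b·c/n = 3394·335/4927 = 230.7672
Stratum 2 (≥ 50 years): n = 5644; a·d/n = 239·1970/5644 = 83.4213; b·c/n = 2377·1058/5644 = 445.5822
OR_MH = (30.2490 + 83.4213) / (230.7672 + 445.5822) = 113.6704 / 676.3494 = 0.16806

0.168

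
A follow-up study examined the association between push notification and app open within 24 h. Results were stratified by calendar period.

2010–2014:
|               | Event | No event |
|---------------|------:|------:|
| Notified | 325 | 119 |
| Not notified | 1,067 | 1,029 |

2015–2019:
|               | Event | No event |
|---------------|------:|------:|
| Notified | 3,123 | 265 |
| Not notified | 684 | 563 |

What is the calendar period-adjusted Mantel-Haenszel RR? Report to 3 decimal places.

RR_MH = Σ(aᵢ·n₀ᵢ/nᵢ) / Σ(cᵢ·n₁ᵢ/nᵢ), with n₁ᵢ = aᵢ+bᵢ (exposed), n₀ᵢ = cᵢ+dᵢ (unexposed), nᵢ = n₁ᵢ+n₀ᵢ.
Stratum 1 (2010–2014): n₁ = 444, n₀ = 2096, n = 2540; a·n₀/n = 325·2096/2540 = 268.1890; c·n₁/n = 1067·444/2540 = 186.5150
Stratum 2 (2015–2019): n₁ = 3388, n₀ = 1247, n = 4635; a·n₀/n = 3123·1247/4635 = 840.2117; c·n₁/n = 684·3388/4635 = 499.9767
RR_MH = (268.1890 + 840.2117) / (186.5150 + 499.9767) = 1108.4006 / 686.4917 = 1.61459

1.615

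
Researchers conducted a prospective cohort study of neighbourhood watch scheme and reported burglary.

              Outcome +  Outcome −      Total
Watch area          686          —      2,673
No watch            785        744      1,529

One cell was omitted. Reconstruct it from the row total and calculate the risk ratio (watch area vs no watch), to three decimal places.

0.500

The missing cell is in the exposed row: 2673 − 686 = 1987.
So a = 686, b = 1987, c = 785, d = 744.
RR = [a/(a+b)] / [c/(c+d)] = (686/2673) / (785/1529) = 0.25664/0.51341 = 0.49988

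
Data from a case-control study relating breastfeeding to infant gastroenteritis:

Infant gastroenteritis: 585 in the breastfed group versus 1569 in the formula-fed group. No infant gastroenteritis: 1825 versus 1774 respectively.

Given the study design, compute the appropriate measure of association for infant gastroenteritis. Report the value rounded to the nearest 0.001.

0.362

From the description: a = 585, b = 1825, c = 1569, d = 1774.
This is a case-control study: participants were sampled on outcome status, so risks in the source population cannot be estimated directly — relative risk is not valid here. The odds ratio is the appropriate measure.
OR = (a·d)/(b·c) = (585 × 1774) / (1825 × 1569) = 1037790 / 2863425 = 0.36243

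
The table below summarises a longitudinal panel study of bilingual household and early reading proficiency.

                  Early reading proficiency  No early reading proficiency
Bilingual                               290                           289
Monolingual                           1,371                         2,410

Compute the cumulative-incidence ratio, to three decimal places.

Cells: a = 290, b = 289, c = 1371, d = 2410.
Risk in exposed = 290/579 = 0.50086; risk in unexposed = 1371/3781 = 0.36260.
RR = 0.50086 / 0.36260 = 1.38130
The risk among the exposed is 1.38 times that among the unexposed.

1.381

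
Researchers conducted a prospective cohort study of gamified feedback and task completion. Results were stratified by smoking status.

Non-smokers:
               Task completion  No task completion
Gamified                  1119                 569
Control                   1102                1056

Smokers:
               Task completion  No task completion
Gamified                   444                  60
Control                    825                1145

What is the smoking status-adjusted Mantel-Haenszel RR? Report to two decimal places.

1.51

RR_MH = Σ(aᵢ·n₀ᵢ/nᵢ) / Σ(cᵢ·n₁ᵢ/nᵢ), with n₁ᵢ = aᵢ+bᵢ (exposed), n₀ᵢ = cᵢ+dᵢ (unexposed), nᵢ = n₁ᵢ+n₀ᵢ.
Stratum 1 (Non-smokers): n₁ = 1688, n₀ = 2158, n = 3846; a·n₀/n = 1119·2158/3846 = 627.8736; c·n₁/n = 1102·1688/3846 = 483.6651
Stratum 2 (Smokers): n₁ = 504, n₀ = 1970, n = 2474; a·n₀/n = 444·1970/2474 = 353.5489; c·n₁/n = 825·504/2474 = 168.0679
RR_MH = (627.8736 + 353.5489) / (483.6651 + 168.0679) = 981.4225 / 651.7330 = 1.50587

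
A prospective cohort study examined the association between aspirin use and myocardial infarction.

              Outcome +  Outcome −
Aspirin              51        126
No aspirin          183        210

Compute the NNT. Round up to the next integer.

Risk in treated group = 51/177 = 0.28814; risk in control = 183/393 = 0.46565.
Absolute risk reduction = 0.46565 − 0.28814 = 0.17751
NNT = 1 / ARR = 1 / 0.17751 = 5.633 → round up → 6

6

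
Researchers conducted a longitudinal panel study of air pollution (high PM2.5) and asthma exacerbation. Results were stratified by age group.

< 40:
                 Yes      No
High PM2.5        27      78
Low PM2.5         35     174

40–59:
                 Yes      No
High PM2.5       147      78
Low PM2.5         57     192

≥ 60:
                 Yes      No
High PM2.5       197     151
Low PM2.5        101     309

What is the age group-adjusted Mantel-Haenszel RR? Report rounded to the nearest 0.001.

RR_MH = Σ(aᵢ·n₀ᵢ/nᵢ) / Σ(cᵢ·n₁ᵢ/nᵢ), with n₁ᵢ = aᵢ+bᵢ (exposed), n₀ᵢ = cᵢ+dᵢ (unexposed), nᵢ = n₁ᵢ+n₀ᵢ.
Stratum 1 (< 40): n₁ = 105, n₀ = 209, n = 314; a·n₀/n = 27·209/314 = 17.9713; c·n₁/n = 35·105/314 = 11.7038
Stratum 2 (40–59): n₁ = 225, n₀ = 249, n = 474; a·n₀/n = 147·249/474 = 77.2215; c·n₁/n = 57·225/474 = 27.0570
Stratum 3 (≥ 60): n₁ = 348, n₀ = 410, n = 758; a·n₀/n = 197·410/758 = 106.5567; c·n₁/n = 101·348/758 = 46.3694
RR_MH = (17.9713 + 77.2215 + 106.5567) / (11.7038 + 27.0570 + 46.3694) = 201.7496 / 85.1302 = 2.36990

2.370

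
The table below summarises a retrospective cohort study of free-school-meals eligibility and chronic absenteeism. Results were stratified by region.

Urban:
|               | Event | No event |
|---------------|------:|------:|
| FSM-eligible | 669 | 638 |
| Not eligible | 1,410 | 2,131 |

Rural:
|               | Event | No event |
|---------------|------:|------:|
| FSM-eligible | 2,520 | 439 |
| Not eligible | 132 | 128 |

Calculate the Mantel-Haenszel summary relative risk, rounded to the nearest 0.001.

RR_MH = Σ(aᵢ·n₀ᵢ/nᵢ) / Σ(cᵢ·n₁ᵢ/nᵢ), with n₁ᵢ = aᵢ+bᵢ (exposed), n₀ᵢ = cᵢ+dᵢ (unexposed), nᵢ = n₁ᵢ+n₀ᵢ.
Stratum 1 (Urban): n₁ = 1307, n₀ = 3541, n = 4848; a·n₀/n = 669·3541/4848 = 488.6405; c·n₁/n = 1410·1307/4848 = 380.1300
Stratum 2 (Rural): n₁ = 2959, n₀ = 260, n = 3219; a·n₀/n = 2520·260/3219 = 203.5415; c·n₁/n = 132·2959/3219 = 121.3383
RR_MH = (488.6405 + 203.5415) / (380.1300 + 121.3383) = 692.1819 / 501.4683 = 1.38031

1.380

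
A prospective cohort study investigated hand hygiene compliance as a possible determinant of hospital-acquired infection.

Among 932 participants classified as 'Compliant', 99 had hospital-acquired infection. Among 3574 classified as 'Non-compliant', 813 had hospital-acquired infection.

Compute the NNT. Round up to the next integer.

9

Risk in treated group = 99/932 = 0.10622; risk in control = 813/3574 = 0.22748.
Absolute risk reduction = 0.22748 − 0.10622 = 0.12125
NNT = 1 / ARR = 1 / 0.12125 = 8.247 → round up → 9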